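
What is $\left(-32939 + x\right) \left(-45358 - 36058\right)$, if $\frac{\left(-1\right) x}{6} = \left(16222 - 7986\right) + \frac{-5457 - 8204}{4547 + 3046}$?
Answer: $\frac{16968167707128}{2531} \approx 6.7041 \cdot 10^{9}$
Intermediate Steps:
$x = - \frac{125044574}{2531}$ ($x = - 6 \left(\left(16222 - 7986\right) + \frac{-5457 - 8204}{4547 + 3046}\right) = - 6 \left(8236 - \frac{13661}{7593}\right) = \left(-6\right) \frac{62522287}{7593} = - \frac{125044574}{2531} \approx -49405.0$)
$\left(-32939 + x\right) \left(-45358 - 36058\right) = \left(-32939 - \frac{125044574}{2531}\right) \left(-45358 - 36058\right) = \left(- \frac{208413183}{2531}\right) \left(-81416\right) = \frac{16968167707128}{2531}$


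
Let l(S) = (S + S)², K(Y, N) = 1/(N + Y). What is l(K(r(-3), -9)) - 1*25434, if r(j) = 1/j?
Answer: -4985055/196 ≈ -25434.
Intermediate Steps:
r(j) = 1/j
l(S) = 4*S² (l(S) = (2*S)² = 4*S²)
l(K(r(-3), -9)) - 1*25434 = 4*(1/(-9 + 1/(-3)))² - 1*25434 = 4*(1/(-9 - ⅓))² - 25434 = 4*(1/(-28/3))² - 25434 = 4*(-3/28)² - 25434 = 4*(9/784) - 25434 = 9/196 - 25434 = -4985055/196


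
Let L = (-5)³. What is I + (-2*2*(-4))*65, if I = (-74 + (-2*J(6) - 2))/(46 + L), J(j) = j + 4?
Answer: 82256/79 ≈ 1041.2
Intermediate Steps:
J(j) = 4 + j
L = -125
I = 96/79 (I = (-74 + (-2*(4 + 6) - 2))/(46 - 125) = (-74 + (-2*10 - 2))/(-79) = (-74 + (-20 - 2))*(-1/79) = (-74 - 22)*(-1/79) = -96*(-1/79) = 96/79 ≈ 1.2152)
I + (-2*2*(-4))*65 = 96/79 + (-2*2*(-4))*65 = 96/79 - 4*(-4)*65 = 96/79 + 16*65 = 96/79 + 1040 = 82256/79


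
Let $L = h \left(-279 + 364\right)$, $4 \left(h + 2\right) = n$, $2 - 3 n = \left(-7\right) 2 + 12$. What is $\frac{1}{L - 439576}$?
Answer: $- \frac{3}{1319153} \approx -2.2742 \cdot 10^{-6}$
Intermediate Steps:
$n = \frac{4}{3}$ ($n = \frac{2}{3} - \frac{\left(-7\right) 2 + 12}{3} = \frac{2}{3} - \frac{-14 + 12}{3} = \frac{2}{3} - - \frac{2}{3} = \frac{2}{3} + \frac{2}{3} = \frac{4}{3} \approx 1.3333$)
$h = - \frac{5}{3}$ ($h = -2 + \frac{1}{4} \cdot \frac{4}{3} = -2 + \frac{1}{3} = - \frac{5}{3} \approx -1.6667$)
$L = - \frac{425}{3}$ ($L = - \frac{5 \left(-279 + 364\right)}{3} = \left(- \frac{5}{3}\right) 85 = - \frac{425}{3} \approx -141.67$)
$\frac{1}{L - 439576} = \frac{1}{- \frac{425}{3} - 439576} = \frac{1}{- \frac{1319153}{3}} = - \frac{3}{1319153}$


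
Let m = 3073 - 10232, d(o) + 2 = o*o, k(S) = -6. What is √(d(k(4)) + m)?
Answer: 5*I*√285 ≈ 84.41*I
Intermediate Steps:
d(o) = -2 + o² (d(o) = -2 + o*o = -2 + o²)
m = -7159
√(d(k(4)) + m) = √((-2 + (-6)²) - 7159) = √((-2 + 36) - 7159) = √(34 - 7159) = √(-7125) = 5*I*√285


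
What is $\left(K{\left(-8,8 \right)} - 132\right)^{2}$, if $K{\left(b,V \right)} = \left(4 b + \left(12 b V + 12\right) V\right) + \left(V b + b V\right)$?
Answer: $40195600$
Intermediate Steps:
$K{\left(b,V \right)} = 4 b + V \left(12 + 12 V b\right) + 2 V b$ ($K{\left(b,V \right)} = \left(4 b + \left(12 V b + 12\right) V\right) + \left(V b + V b\right) = \left(4 b + \left(12 + 12 V b\right) V\right) + 2 V b = \left(4 b + V \left(12 + 12 V b\right)\right) + 2 V b = 4 b + V \left(12 + 12 V b\right) + 2 V b$)
$\left(K{\left(-8,8 \right)} - 132\right)^{2} = \left(\left(4 \left(-8\right) + 12 \cdot 8 + 2 \cdot 8 \left(-8\right) + 12 \left(-8\right) 8^{2}\right) - 132\right)^{2} = \left(\left(-32 + 96 - 128 + 12 \left(-8\right) 64\right) - 132\right)^{2} = \left(\left(-32 + 96 - 128 - 6144\right) - 132\right)^{2} = \left(-6208 - 132\right)^{2} = \left(-6340\right)^{2} = 40195600$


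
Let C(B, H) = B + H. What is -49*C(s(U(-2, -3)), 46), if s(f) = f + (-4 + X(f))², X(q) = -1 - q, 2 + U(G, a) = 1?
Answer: -2989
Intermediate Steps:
U(G, a) = -1 (U(G, a) = -2 + 1 = -1)
s(f) = f + (-5 - f)² (s(f) = f + (-4 + (-1 - f))² = f + (-5 - f)²)
-49*C(s(U(-2, -3)), 46) = -49*((-1 + (5 - 1)²) + 46) = -49*((-1 + 4²) + 46) = -49*((-1 + 16) + 46) = -49*(15 + 46) = -49*61 = -2989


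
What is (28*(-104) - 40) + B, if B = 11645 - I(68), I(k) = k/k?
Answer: 8692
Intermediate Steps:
I(k) = 1
B = 11644 (B = 11645 - 1*1 = 11645 - 1 = 11644)
(28*(-104) - 40) + B = (28*(-104) - 40) + 11644 = (-2912 - 40) + 11644 = -2952 + 11644 = 8692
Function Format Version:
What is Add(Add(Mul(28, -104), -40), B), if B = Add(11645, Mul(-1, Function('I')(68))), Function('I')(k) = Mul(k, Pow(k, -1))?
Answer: 8692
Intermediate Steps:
Function('I')(k) = 1
B = 11644 (B = Add(11645, Mul(-1, 1)) = Add(11645, -1) = 11644)
Add(Add(Mul(28, -104), -40), B) = Add(Add(Mul(28, -104), -40), 11644) = Add(Add(-2912, -40), 11644) = Add(-2952, 11644) = 8692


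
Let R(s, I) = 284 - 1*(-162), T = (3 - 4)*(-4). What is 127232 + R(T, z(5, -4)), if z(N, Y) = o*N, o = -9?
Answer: 127678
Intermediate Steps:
T = 4 (T = -1*(-4) = 4)
z(N, Y) = -9*N
R(s, I) = 446 (R(s, I) = 284 + 162 = 446)
127232 + R(T, z(5, -4)) = 127232 + 446 = 127678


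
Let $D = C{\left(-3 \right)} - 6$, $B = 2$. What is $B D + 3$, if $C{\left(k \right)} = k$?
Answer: $-15$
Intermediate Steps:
$D = -9$ ($D = -3 - 6 = -9$)
$B D + 3 = 2 \left(-9\right) + 3 = -18 + 3 = -15$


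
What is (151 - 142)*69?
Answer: 621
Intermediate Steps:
(151 - 142)*69 = 9*69 = 621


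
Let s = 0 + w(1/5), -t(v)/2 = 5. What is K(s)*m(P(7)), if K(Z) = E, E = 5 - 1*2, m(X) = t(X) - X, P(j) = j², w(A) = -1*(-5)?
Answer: -177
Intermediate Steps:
t(v) = -10 (t(v) = -2*5 = -10)
w(A) = 5
m(X) = -10 - X
s = 5 (s = 0 + 5 = 5)
E = 3 (E = 5 - 2 = 3)
K(Z) = 3
K(s)*m(P(7)) = 3*(-10 - 1*7²) = 3*(-10 - 1*49) = 3*(-10 - 49) = 3*(-59) = -177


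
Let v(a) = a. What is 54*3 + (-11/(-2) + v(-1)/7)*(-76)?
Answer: -1716/7 ≈ -245.14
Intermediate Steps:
54*3 + (-11/(-2) + v(-1)/7)*(-76) = 54*3 + (-11/(-2) - 1/7)*(-76) = 162 + (-11*(-½) - 1*⅐)*(-76) = 162 + (11/2 - ⅐)*(-76) = 162 + (75/14)*(-76) = 162 - 2850/7 = -1716/7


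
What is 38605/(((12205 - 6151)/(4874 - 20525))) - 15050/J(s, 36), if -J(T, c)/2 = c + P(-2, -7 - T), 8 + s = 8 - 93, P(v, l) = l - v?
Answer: -12479348945/125116 ≈ -99742.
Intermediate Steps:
s = -93 (s = -8 + (8 - 93) = -8 - 85 = -93)
J(T, c) = 10 - 2*c + 2*T (J(T, c) = -2*(c + ((-7 - T) - 1*(-2))) = -2*(c + ((-7 - T) + 2)) = -2*(c + (-5 - T)) = -2*(-5 + c - T) = 10 - 2*c + 2*T)
38605/(((12205 - 6151)/(4874 - 20525))) - 15050/J(s, 36) = 38605/(((12205 - 6151)/(4874 - 20525))) - 15050/(10 - 2*36 + 2*(-93)) = 38605/((6054/(-15651))) - 15050/(10 - 72 - 186) = 38605/((6054*(-1/15651))) - 15050/(-248) = 38605/(-2018/5217) - 15050*(-1/248) = 38605*(-5217/2018) + 7525/124 = -201402285/2018 + 7525/124 = -12479348945/125116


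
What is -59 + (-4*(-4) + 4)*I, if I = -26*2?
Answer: -1099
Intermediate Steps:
I = -52
-59 + (-4*(-4) + 4)*I = -59 + (-4*(-4) + 4)*(-52) = -59 + (16 + 4)*(-52) = -59 + 20*(-52) = -59 - 1040 = -1099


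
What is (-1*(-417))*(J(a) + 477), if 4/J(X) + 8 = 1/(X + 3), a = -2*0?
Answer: 4569903/23 ≈ 1.9869e+5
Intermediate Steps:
a = 0
J(X) = 4/(-8 + 1/(3 + X)) (J(X) = 4/(-8 + 1/(X + 3)) = 4/(-8 + 1/(3 + X)))
(-1*(-417))*(J(a) + 477) = (-1*(-417))*(4*(-3 - 1*0)/(23 + 8*0) + 477) = 417*(4*(-3 + 0)/(23 + 0) + 477) = 417*(4*(-3)/23 + 477) = 417*(4*(1/23)*(-3) + 477) = 417*(-12/23 + 477) = 417*(10959/23) = 4569903/23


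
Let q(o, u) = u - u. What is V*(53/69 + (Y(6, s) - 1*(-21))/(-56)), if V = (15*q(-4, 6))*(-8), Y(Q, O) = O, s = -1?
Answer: 0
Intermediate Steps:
q(o, u) = 0
V = 0 (V = (15*0)*(-8) = 0*(-8) = 0)
V*(53/69 + (Y(6, s) - 1*(-21))/(-56)) = 0*(53/69 + (-1 - 1*(-21))/(-56)) = 0*(53*(1/69) + (-1 + 21)*(-1/56)) = 0*(53/69 + 20*(-1/56)) = 0*(53/69 - 5/14) = 0*(397/966) = 0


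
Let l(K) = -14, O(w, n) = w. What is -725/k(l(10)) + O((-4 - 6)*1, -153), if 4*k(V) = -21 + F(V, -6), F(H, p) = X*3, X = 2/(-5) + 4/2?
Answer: 13690/81 ≈ 169.01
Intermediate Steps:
X = 8/5 (X = 2*(-1/5) + 4*(1/2) = -2/5 + 2 = 8/5 ≈ 1.6000)
F(H, p) = 24/5 (F(H, p) = (8/5)*3 = 24/5)
k(V) = -81/20 (k(V) = (-21 + 24/5)/4 = (1/4)*(-81/5) = -81/20)
-725/k(l(10)) + O((-4 - 6)*1, -153) = -725/(-81/20) + (-4 - 6)*1 = -725*(-20/81) - 10*1 = 14500/81 - 10 = 13690/81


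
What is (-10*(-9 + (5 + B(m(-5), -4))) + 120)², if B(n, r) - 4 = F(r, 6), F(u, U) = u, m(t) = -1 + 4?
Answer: 25600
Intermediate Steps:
m(t) = 3
B(n, r) = 4 + r
(-10*(-9 + (5 + B(m(-5), -4))) + 120)² = (-10*(-9 + (5 + (4 - 4))) + 120)² = (-10*(-9 + (5 + 0)) + 120)² = (-10*(-9 + 5) + 120)² = (-10*(-4) + 120)² = (40 + 120)² = 160² = 25600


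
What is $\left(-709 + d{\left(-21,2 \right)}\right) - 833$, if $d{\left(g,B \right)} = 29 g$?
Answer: $-2151$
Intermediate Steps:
$\left(-709 + d{\left(-21,2 \right)}\right) - 833 = \left(-709 + 29 \left(-21\right)\right) - 833 = \left(-709 - 609\right) - 833 = -1318 - 833 = -2151$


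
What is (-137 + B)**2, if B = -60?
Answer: 38809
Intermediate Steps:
(-137 + B)**2 = (-137 - 60)**2 = (-197)**2 = 38809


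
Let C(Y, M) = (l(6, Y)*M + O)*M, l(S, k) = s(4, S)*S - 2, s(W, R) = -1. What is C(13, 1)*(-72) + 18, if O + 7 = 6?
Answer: 666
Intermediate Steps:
O = -1 (O = -7 + 6 = -1)
l(S, k) = -2 - S (l(S, k) = -S - 2 = -2 - S)
C(Y, M) = M*(-1 - 8*M) (C(Y, M) = ((-2 - 1*6)*M - 1)*M = ((-2 - 6)*M - 1)*M = (-8*M - 1)*M = (-1 - 8*M)*M = M*(-1 - 8*M))
C(13, 1)*(-72) + 18 = -1*1*(1 + 8*1)*(-72) + 18 = -1*1*(1 + 8)*(-72) + 18 = -1*1*9*(-72) + 18 = -9*(-72) + 18 = 648 + 18 = 666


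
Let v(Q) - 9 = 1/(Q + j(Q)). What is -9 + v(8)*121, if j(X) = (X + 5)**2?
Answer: 191281/177 ≈ 1080.7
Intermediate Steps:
j(X) = (5 + X)**2
v(Q) = 9 + 1/(Q + (5 + Q)**2)
-9 + v(8)*121 = -9 + ((1 + 9*8 + 9*(5 + 8)**2)/(8 + (5 + 8)**2))*121 = -9 + ((1 + 72 + 9*13**2)/(8 + 13**2))*121 = -9 + ((1 + 72 + 9*169)/(8 + 169))*121 = -9 + ((1 + 72 + 1521)/177)*121 = -9 + ((1/177)*1594)*121 = -9 + (1594/177)*121 = -9 + 192874/177 = 191281/177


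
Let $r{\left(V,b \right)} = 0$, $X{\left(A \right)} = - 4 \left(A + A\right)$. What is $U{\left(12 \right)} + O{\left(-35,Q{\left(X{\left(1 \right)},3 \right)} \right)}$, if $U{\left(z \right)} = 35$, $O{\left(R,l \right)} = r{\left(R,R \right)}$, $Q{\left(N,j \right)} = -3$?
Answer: $35$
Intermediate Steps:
$X{\left(A \right)} = - 8 A$ ($X{\left(A \right)} = - 4 \cdot 2 A = - 8 A$)
$O{\left(R,l \right)} = 0$
$U{\left(12 \right)} + O{\left(-35,Q{\left(X{\left(1 \right)},3 \right)} \right)} = 35 + 0 = 35$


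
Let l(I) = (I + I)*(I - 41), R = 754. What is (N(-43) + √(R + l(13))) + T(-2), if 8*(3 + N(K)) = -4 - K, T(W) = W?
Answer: -⅛ + √26 ≈ 4.9740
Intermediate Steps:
N(K) = -7/2 - K/8 (N(K) = -3 + (-4 - K)/8 = -3 + (-½ - K/8) = -7/2 - K/8)
l(I) = 2*I*(-41 + I) (l(I) = (2*I)*(-41 + I) = 2*I*(-41 + I))
(N(-43) + √(R + l(13))) + T(-2) = ((-7/2 - ⅛*(-43)) + √(754 + 2*13*(-41 + 13))) - 2 = ((-7/2 + 43/8) + √(754 + 2*13*(-28))) - 2 = (15/8 + √(754 - 728)) - 2 = (15/8 + √26) - 2 = -⅛ + √26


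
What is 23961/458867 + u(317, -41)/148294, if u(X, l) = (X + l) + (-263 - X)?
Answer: 1706888483/34023611449 ≈ 0.050168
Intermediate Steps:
u(X, l) = -263 + l
23961/458867 + u(317, -41)/148294 = 23961/458867 + (-263 - 41)/148294 = 23961*(1/458867) - 304*1/148294 = 23961/458867 - 152/74147 = 1706888483/34023611449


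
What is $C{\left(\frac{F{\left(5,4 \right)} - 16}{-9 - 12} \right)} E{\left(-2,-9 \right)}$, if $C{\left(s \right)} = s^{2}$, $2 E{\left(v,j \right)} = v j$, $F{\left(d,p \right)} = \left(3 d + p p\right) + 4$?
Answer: $\frac{361}{49} \approx 7.3673$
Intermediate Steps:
$F{\left(d,p \right)} = 4 + p^{2} + 3 d$ ($F{\left(d,p \right)} = \left(3 d + p^{2}\right) + 4 = \left(p^{2} + 3 d\right) + 4 = 4 + p^{2} + 3 d$)
$E{\left(v,j \right)} = \frac{j v}{2}$ ($E{\left(v,j \right)} = \frac{v j}{2} = \frac{j v}{2}$)
$C{\left(\frac{F{\left(5,4 \right)} - 16}{-9 - 12} \right)} E{\left(-2,-9 \right)} = \left(\frac{\left(4 + 4^{2} + 3 \cdot 5\right) - 16}{-9 - 12}\right)^{2} \cdot \frac{1}{2} \left(-9\right) \left(-2\right) = \left(\frac{\left(4 + 16 + 15\right) - 16}{-21}\right)^{2} \cdot 9 = \left(\left(35 - 16\right) \left(- \frac{1}{21}\right)\right)^{2} \cdot 9 = \left(19 \left(- \frac{1}{21}\right)\right)^{2} \cdot 9 = \left(- \frac{19}{21}\right)^{2} \cdot 9 = \frac{361}{441} \cdot 9 = \frac{361}{49}$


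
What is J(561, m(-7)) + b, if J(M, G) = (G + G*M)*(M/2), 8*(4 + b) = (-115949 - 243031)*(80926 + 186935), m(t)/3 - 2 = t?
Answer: -24043914683/2 ≈ -1.2022e+10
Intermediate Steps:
m(t) = 6 + 3*t
b = -24039185453/2 (b = -4 + ((-115949 - 243031)*(80926 + 186935))/8 = -4 + (-358980*267861)/8 = -4 + (⅛)*(-96156741780) = -4 - 24039185445/2 = -24039185453/2 ≈ -1.2020e+10)
J(M, G) = M*(G + G*M)/2 (J(M, G) = (G + G*M)*(M*(½)) = (G + G*M)*(M/2) = M*(G + G*M)/2)
J(561, m(-7)) + b = (½)*(6 + 3*(-7))*561*(1 + 561) - 24039185453/2 = (½)*(6 - 21)*561*562 - 24039185453/2 = (½)*(-15)*561*562 - 24039185453/2 = -2364615 - 24039185453/2 = -24043914683/2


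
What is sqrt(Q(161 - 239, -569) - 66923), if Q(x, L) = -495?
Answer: I*sqrt(67418) ≈ 259.65*I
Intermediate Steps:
sqrt(Q(161 - 239, -569) - 66923) = sqrt(-495 - 66923) = sqrt(-67418) = I*sqrt(67418)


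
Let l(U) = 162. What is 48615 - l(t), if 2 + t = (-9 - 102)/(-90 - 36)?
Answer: 48453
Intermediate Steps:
t = -47/42 (t = -2 + (-9 - 102)/(-90 - 36) = -2 - 111/(-126) = -2 - 111*(-1/126) = -2 + 37/42 = -47/42 ≈ -1.1190)
48615 - l(t) = 48615 - 1*162 = 48615 - 162 = 48453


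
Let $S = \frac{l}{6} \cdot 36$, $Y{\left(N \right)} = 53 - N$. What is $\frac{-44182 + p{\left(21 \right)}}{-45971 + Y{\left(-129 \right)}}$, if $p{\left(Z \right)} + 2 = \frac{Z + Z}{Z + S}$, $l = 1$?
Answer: $\frac{397642}{412101} \approx 0.96491$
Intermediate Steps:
$S = 6$ ($S = 1 \cdot \frac{1}{6} \cdot 36 = \frac{1}{6} \cdot 36 = 6$)
$p{\left(Z \right)} = -2 + \frac{2 Z}{6 + Z}$ ($p{\left(Z \right)} = -2 + \frac{Z + Z}{Z + 6} = -2 + \frac{2 Z}{6 + Z}$)
$\frac{-44182 + p{\left(21 \right)}}{-45971 + Y{\left(-129 \right)}} = \frac{-44182 - \frac{12}{6 + 21}}{-45971 + \left(53 - -129\right)} = \frac{-44182 - \frac{12}{27}}{-45971 + \left(53 + 129\right)} = \frac{-44182 - \frac{4}{9}}{-45971 + 182} = \frac{-44182 - \frac{4}{9}}{-45789} = \left(- \frac{397642}{9}\right) \left(- \frac{1}{45789}\right) = \frac{397642}{412101}$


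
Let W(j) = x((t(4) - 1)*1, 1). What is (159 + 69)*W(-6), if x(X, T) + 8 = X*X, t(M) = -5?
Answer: 6384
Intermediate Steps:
x(X, T) = -8 + X**2 (x(X, T) = -8 + X*X = -8 + X**2)
W(j) = 28 (W(j) = -8 + ((-5 - 1)*1)**2 = -8 + (-6*1)**2 = -8 + (-6)**2 = -8 + 36 = 28)
(159 + 69)*W(-6) = (159 + 69)*28 = 228*28 = 6384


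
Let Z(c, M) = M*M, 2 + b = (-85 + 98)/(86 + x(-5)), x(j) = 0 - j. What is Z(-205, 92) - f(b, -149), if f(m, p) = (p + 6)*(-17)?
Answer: 6033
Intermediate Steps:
x(j) = -j
b = -13/7 (b = -2 + (-85 + 98)/(86 - 1*(-5)) = -2 + 13/(86 + 5) = -2 + 13/91 = -2 + 13*(1/91) = -2 + 1/7 = -13/7 ≈ -1.8571)
Z(c, M) = M**2
f(m, p) = -102 - 17*p (f(m, p) = (6 + p)*(-17) = -102 - 17*p)
Z(-205, 92) - f(b, -149) = 92**2 - (-102 - 17*(-149)) = 8464 - (-102 + 2533) = 8464 - 1*2431 = 8464 - 2431 = 6033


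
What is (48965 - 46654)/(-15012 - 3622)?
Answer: -2311/18634 ≈ -0.12402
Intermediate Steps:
(48965 - 46654)/(-15012 - 3622) = 2311/(-18634) = 2311*(-1/18634) = -2311/18634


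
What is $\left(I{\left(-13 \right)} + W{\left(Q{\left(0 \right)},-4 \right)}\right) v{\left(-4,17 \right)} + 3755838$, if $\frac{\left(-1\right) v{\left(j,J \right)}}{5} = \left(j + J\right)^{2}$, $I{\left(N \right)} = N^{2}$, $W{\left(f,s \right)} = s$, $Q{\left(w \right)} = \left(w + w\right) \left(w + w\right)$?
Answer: $3616413$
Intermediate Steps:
$Q{\left(w \right)} = 4 w^{2}$ ($Q{\left(w \right)} = 2 w 2 w = 4 w^{2}$)
$v{\left(j,J \right)} = - 5 \left(J + j\right)^{2}$ ($v{\left(j,J \right)} = - 5 \left(j + J\right)^{2} = - 5 \left(J + j\right)^{2}$)
$\left(I{\left(-13 \right)} + W{\left(Q{\left(0 \right)},-4 \right)}\right) v{\left(-4,17 \right)} + 3755838 = \left(\left(-13\right)^{2} - 4\right) \left(- 5 \left(17 - 4\right)^{2}\right) + 3755838 = \left(169 - 4\right) \left(- 5 \cdot 13^{2}\right) + 3755838 = 165 \left(\left(-5\right) 169\right) + 3755838 = 165 \left(-845\right) + 3755838 = -139425 + 3755838 = 3616413$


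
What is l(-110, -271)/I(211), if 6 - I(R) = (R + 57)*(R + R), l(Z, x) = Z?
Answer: 11/11309 ≈ 0.00097268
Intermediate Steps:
I(R) = 6 - 2*R*(57 + R) (I(R) = 6 - (R + 57)*(R + R) = 6 - (57 + R)*2*R = 6 - 2*R*(57 + R))
l(-110, -271)/I(211) = -110/(6 - 114*211 - 2*211²) = -110/(6 - 24054 - 2*44521) = -110/(6 - 24054 - 89042) = -110/(-113090) = -110*(-1/113090) = 11/11309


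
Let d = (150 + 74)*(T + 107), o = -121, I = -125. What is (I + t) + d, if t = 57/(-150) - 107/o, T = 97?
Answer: 275707601/6050 ≈ 45572.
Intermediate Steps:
d = 45696 (d = (150 + 74)*(97 + 107) = 224*204 = 45696)
t = 3051/6050 (t = 57/(-150) - 107/(-121) = 57*(-1/150) - 107*(-1/121) = -19/50 + 107/121 = 3051/6050 ≈ 0.50430)
(I + t) + d = (-125 + 3051/6050) + 45696 = -753199/6050 + 45696 = 275707601/6050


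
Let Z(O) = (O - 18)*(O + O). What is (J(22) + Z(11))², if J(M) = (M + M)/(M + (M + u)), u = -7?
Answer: 31967716/1369 ≈ 23351.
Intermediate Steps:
Z(O) = 2*O*(-18 + O) (Z(O) = (-18 + O)*(2*O) = 2*O*(-18 + O))
J(M) = 2*M/(-7 + 2*M) (J(M) = (M + M)/(M + (M - 7)) = (2*M)/(M + (-7 + M)) = (2*M)/(-7 + 2*M) = 2*M/(-7 + 2*M))
(J(22) + Z(11))² = (2*22/(-7 + 2*22) + 2*11*(-18 + 11))² = (2*22/(-7 + 44) + 2*11*(-7))² = (2*22/37 - 154)² = (2*22*(1/37) - 154)² = (44/37 - 154)² = (-5654/37)² = 31967716/1369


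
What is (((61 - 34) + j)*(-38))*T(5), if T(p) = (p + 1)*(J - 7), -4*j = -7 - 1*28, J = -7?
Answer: 114114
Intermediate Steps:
j = 35/4 (j = -(-7 - 1*28)/4 = -(-7 - 28)/4 = -¼*(-35) = 35/4 ≈ 8.7500)
T(p) = -14 - 14*p (T(p) = (p + 1)*(-7 - 7) = (1 + p)*(-14) = -14 - 14*p)
(((61 - 34) + j)*(-38))*T(5) = (((61 - 34) + 35/4)*(-38))*(-14 - 14*5) = ((27 + 35/4)*(-38))*(-14 - 70) = ((143/4)*(-38))*(-84) = -2717/2*(-84) = 114114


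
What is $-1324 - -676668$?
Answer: $675344$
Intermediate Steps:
$-1324 - -676668 = -1324 + 676668 = 675344$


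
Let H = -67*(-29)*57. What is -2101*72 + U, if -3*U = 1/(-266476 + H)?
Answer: -70670496599/467175 ≈ -1.5127e+5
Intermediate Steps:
H = 110751 (H = 1943*57 = 110751)
U = 1/467175 (U = -1/(3*(-266476 + 110751)) = -⅓/(-155725) = -⅓*(-1/155725) = 1/467175 ≈ 2.1405e-6)
-2101*72 + U = -2101*72 + 1/467175 = -151272 + 1/467175 = -70670496599/467175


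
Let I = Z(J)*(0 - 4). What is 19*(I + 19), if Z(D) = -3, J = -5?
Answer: 589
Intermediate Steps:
I = 12 (I = -3*(0 - 4) = -3*(-4) = 12)
19*(I + 19) = 19*(12 + 19) = 19*31 = 589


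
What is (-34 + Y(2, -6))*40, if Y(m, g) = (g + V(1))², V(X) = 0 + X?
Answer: -360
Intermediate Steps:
V(X) = X
Y(m, g) = (1 + g)² (Y(m, g) = (g + 1)² = (1 + g)²)
(-34 + Y(2, -6))*40 = (-34 + (1 - 6)²)*40 = (-34 + (-5)²)*40 = (-34 + 25)*40 = -9*40 = -360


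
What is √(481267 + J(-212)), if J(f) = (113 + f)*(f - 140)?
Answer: √516115 ≈ 718.41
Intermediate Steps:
J(f) = (-140 + f)*(113 + f) (J(f) = (113 + f)*(-140 + f) = (-140 + f)*(113 + f))
√(481267 + J(-212)) = √(481267 + (-15820 + (-212)² - 27*(-212))) = √(481267 + (-15820 + 44944 + 5724)) = √(481267 + 34848) = √516115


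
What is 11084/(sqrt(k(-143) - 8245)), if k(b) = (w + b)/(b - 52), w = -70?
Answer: -5542*I*sqrt(34830510)/267927 ≈ -122.08*I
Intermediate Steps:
k(b) = (-70 + b)/(-52 + b) (k(b) = (-70 + b)/(b - 52) = (-70 + b)/(-52 + b))
11084/(sqrt(k(-143) - 8245)) = 11084/(sqrt((-70 - 143)/(-52 - 143) - 8245)) = 11084/(sqrt(-213/(-195) - 8245)) = 11084/(sqrt(-1/195*(-213) - 8245)) = 11084/(sqrt(71/65 - 8245)) = 11084/(sqrt(-535854/65)) = 11084/((I*sqrt(34830510)/65)) = 11084*(-I*sqrt(34830510)/535854) = -5542*I*sqrt(34830510)/267927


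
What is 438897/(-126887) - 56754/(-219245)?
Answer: -89024627967/27819340315 ≈ -3.2001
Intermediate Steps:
438897/(-126887) - 56754/(-219245) = 438897*(-1/126887) - 56754*(-1/219245) = -438897/126887 + 56754/219245 = -89024627967/27819340315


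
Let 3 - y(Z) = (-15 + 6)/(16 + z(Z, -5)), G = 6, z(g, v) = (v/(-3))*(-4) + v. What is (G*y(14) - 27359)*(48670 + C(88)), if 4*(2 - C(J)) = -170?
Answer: -34613698259/26 ≈ -1.3313e+9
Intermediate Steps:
C(J) = 89/2 (C(J) = 2 - ¼*(-170) = 2 + 85/2 = 89/2)
z(g, v) = 7*v/3 (z(g, v) = (v*(-⅓))*(-4) + v = -v/3*(-4) + v = 4*v/3 + v = 7*v/3)
y(Z) = 66/13 (y(Z) = 3 - (-15 + 6)/(16 + (7/3)*(-5)) = 3 - (-9)/(16 - 35/3) = 3 - (-9)/13/3 = 3 - (-9)*3/13 = 3 - 1*(-27/13) = 3 + 27/13 = 66/13)
(G*y(14) - 27359)*(48670 + C(88)) = (6*(66/13) - 27359)*(48670 + 89/2) = (396/13 - 27359)*(97429/2) = -355271/13*97429/2 = -34613698259/26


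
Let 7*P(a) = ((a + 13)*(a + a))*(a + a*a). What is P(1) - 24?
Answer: -16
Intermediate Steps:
P(a) = 2*a*(13 + a)*(a + a²)/7 (P(a) = (((a + 13)*(a + a))*(a + a*a))/7 = (((13 + a)*(2*a))*(a + a²))/7 = ((2*a*(13 + a))*(a + a²))/7 = (2*a*(13 + a)*(a + a²))/7 = 2*a*(13 + a)*(a + a²)/7)
P(1) - 24 = (2/7)*1²*(13 + 1² + 14*1) - 24 = (2/7)*1*(13 + 1 + 14) - 24 = (2/7)*1*28 - 24 = 8 - 24 = -16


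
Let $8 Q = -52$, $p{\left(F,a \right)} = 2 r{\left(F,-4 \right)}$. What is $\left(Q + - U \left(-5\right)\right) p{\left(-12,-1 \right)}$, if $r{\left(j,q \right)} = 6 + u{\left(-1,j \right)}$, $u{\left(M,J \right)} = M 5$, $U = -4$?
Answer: $-53$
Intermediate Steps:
$u{\left(M,J \right)} = 5 M$
$r{\left(j,q \right)} = 1$ ($r{\left(j,q \right)} = 6 + 5 \left(-1\right) = 6 - 5 = 1$)
$p{\left(F,a \right)} = 2$ ($p{\left(F,a \right)} = 2 \cdot 1 = 2$)
$Q = - \frac{13}{2}$ ($Q = \frac{1}{8} \left(-52\right) = - \frac{13}{2} \approx -6.5$)
$\left(Q + - U \left(-5\right)\right) p{\left(-12,-1 \right)} = \left(- \frac{13}{2} + \left(-1\right) \left(-4\right) \left(-5\right)\right) 2 = \left(- \frac{13}{2} + 4 \left(-5\right)\right) 2 = \left(- \frac{13}{2} - 20\right) 2 = \left(- \frac{53}{2}\right) 2 = -53$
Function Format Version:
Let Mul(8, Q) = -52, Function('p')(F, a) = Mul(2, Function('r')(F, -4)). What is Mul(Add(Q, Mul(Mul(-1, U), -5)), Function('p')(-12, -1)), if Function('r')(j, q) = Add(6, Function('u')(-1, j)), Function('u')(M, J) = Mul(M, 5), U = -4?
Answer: -53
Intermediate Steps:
Function('u')(M, J) = Mul(5, M)
Function('r')(j, q) = 1 (Function('r')(j, q) = Add(6, Mul(5, -1)) = Add(6, -5) = 1)
Function('p')(F, a) = 2 (Function('p')(F, a) = Mul(2, 1) = 2)
Q = Rational(-13, 2) (Q = Mul(Rational(1, 8), -52) = Rational(-13, 2) ≈ -6.5000)
Mul(Add(Q, Mul(Mul(-1, U), -5)), Function('p')(-12, -1)) = Mul(Add(Rational(-13, 2), Mul(Mul(-1, -4), -5)), 2) = Mul(Add(Rational(-13, 2), Mul(4, -5)), 2) = Mul(Add(Rational(-13, 2), -20), 2) = Mul(Rational(-53, 2), 2) = -53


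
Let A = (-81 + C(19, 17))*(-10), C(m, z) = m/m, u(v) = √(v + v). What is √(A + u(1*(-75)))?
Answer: √(800 + 5*I*√6) ≈ 28.285 + 0.2165*I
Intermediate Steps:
u(v) = √2*√v (u(v) = √(2*v) = √2*√v)
C(m, z) = 1
A = 800 (A = (-81 + 1)*(-10) = -80*(-10) = 800)
√(A + u(1*(-75))) = √(800 + √2*√(1*(-75))) = √(800 + √2*√(-75)) = √(800 + √2*(5*I*√3)) = √(800 + 5*I*√6)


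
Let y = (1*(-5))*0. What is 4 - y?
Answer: 4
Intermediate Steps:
y = 0 (y = -5*0 = 0)
4 - y = 4 - 1*0 = 4 + 0 = 4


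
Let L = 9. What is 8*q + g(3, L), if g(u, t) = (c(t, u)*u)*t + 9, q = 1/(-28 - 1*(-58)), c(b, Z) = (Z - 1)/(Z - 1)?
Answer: 544/15 ≈ 36.267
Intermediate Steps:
c(b, Z) = 1 (c(b, Z) = (-1 + Z)/(-1 + Z) = 1)
q = 1/30 (q = 1/(-28 + 58) = 1/30 ≈ 0.033333)
g(u, t) = 9 + t*u (g(u, t) = (1*u)*t + 9 = u*t + 9 = t*u + 9 = 9 + t*u)
8*q + g(3, L) = 8*(1/30) + (9 + 9*3) = 4/15 + (9 + 27) = 4/15 + 36 = 544/15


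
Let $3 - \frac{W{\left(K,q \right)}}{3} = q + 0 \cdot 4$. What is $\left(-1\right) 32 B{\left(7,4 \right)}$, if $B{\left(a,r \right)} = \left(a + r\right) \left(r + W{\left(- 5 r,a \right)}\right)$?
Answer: $2816$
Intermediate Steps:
$W{\left(K,q \right)} = 9 - 3 q$ ($W{\left(K,q \right)} = 9 - 3 \left(q + 0 \cdot 4\right) = 9 - 3 \left(q + 0\right) = 9 - 3 q$)
$B{\left(a,r \right)} = \left(a + r\right) \left(9 + r - 3 a\right)$ ($B{\left(a,r \right)} = \left(a + r\right) \left(r - \left(-9 + 3 a\right)\right) = \left(a + r\right) \left(9 + r - 3 a\right)$)
$\left(-1\right) 32 B{\left(7,4 \right)} = \left(-1\right) 32 \left(4^{2} + 7 \cdot 4 - 21 \left(-3 + 7\right) - 12 \left(-3 + 7\right)\right) = - 32 \left(16 + 28 - 21 \cdot 4 - 12 \cdot 4\right) = - 32 \left(16 + 28 - 84 - 48\right) = \left(-32\right) \left(-88\right) = 2816$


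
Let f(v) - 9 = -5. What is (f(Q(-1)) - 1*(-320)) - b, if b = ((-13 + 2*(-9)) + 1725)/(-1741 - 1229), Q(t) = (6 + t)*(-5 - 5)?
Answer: 43817/135 ≈ 324.57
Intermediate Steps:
Q(t) = -60 - 10*t (Q(t) = (6 + t)*(-10) = -60 - 10*t)
f(v) = 4 (f(v) = 9 - 5 = 4)
b = -77/135 (b = ((-13 - 18) + 1725)/(-2970) = (-31 + 1725)*(-1/2970) = 1694*(-1/2970) = -77/135 ≈ -0.57037)
(f(Q(-1)) - 1*(-320)) - b = (4 - 1*(-320)) - 1*(-77/135) = (4 + 320) + 77/135 = 324 + 77/135 = 43817/135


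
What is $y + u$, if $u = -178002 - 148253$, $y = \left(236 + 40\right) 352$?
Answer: $-229103$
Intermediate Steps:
$y = 97152$ ($y = 276 \cdot 352 = 97152$)
$u = -326255$
$y + u = 97152 - 326255 = -229103$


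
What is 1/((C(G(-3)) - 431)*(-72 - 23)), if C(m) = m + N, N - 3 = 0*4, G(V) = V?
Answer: 1/40945 ≈ 2.4423e-5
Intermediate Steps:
N = 3 (N = 3 + 0*4 = 3 + 0 = 3)
C(m) = 3 + m (C(m) = m + 3 = 3 + m)
1/((C(G(-3)) - 431)*(-72 - 23)) = 1/(((3 - 3) - 431)*(-72 - 23)) = 1/((0 - 431)*(-95)) = 1/(-431*(-95)) = 1/40945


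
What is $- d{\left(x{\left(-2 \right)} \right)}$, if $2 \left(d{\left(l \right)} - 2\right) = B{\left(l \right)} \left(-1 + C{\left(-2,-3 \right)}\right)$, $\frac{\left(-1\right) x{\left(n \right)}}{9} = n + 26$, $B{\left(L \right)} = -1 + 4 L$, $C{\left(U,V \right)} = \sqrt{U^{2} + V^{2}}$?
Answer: $- \frac{869}{2} + \frac{865 \sqrt{13}}{2} \approx 1124.9$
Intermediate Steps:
$x{\left(n \right)} = -234 - 9 n$ ($x{\left(n \right)} = - 9 \left(n + 26\right) = - 9 \left(26 + n\right) = -234 - 9 n$)
$d{\left(l \right)} = 2 + \frac{\left(-1 + \sqrt{13}\right) \left(-1 + 4 l\right)}{2}$ ($d{\left(l \right)} = 2 + \frac{\left(-1 + 4 l\right) \left(-1 + \sqrt{\left(-2\right)^{2} + \left(-3\right)^{2}}\right)}{2} = 2 + \frac{\left(-1 + 4 l\right) \left(-1 + \sqrt{4 + 9}\right)}{2} = 2 + \frac{\left(-1 + 4 l\right) \left(-1 + \sqrt{13}\right)}{2} = 2 + \frac{\left(-1 + \sqrt{13}\right) \left(-1 + 4 l\right)}{2}$)
$- d{\left(x{\left(-2 \right)} \right)} = - (\frac{5}{2} - 2 \left(-234 - -18\right) + \frac{\sqrt{13} \left(-1 + 4 \left(-234 - -18\right)\right)}{2}) = - (\frac{5}{2} - 2 \left(-234 + 18\right) + \frac{\sqrt{13} \left(-1 + 4 \left(-234 + 18\right)\right)}{2}) = - (\frac{5}{2} - -432 + \frac{\sqrt{13} \left(-1 + 4 \left(-216\right)\right)}{2}) = - (\frac{5}{2} + 432 + \frac{\sqrt{13} \left(-1 - 864\right)}{2}) = - (\frac{5}{2} + 432 + \frac{1}{2} \sqrt{13} \left(-865\right)) = - (\frac{5}{2} + 432 - \frac{865 \sqrt{13}}{2}) = - (\frac{869}{2} - \frac{865 \sqrt{13}}{2}) = - \frac{869}{2} + \frac{865 \sqrt{13}}{2}$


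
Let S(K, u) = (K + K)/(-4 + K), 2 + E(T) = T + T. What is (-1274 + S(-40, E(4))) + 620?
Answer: -7174/11 ≈ -652.18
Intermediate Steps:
E(T) = -2 + 2*T (E(T) = -2 + (T + T) = -2 + 2*T)
S(K, u) = 2*K/(-4 + K) (S(K, u) = (2*K)/(-4 + K) = 2*K/(-4 + K))
(-1274 + S(-40, E(4))) + 620 = (-1274 + 2*(-40)/(-4 - 40)) + 620 = (-1274 + 2*(-40)/(-44)) + 620 = (-1274 + 2*(-40)*(-1/44)) + 620 = (-1274 + 20/11) + 620 = -13994/11 + 620 = -7174/11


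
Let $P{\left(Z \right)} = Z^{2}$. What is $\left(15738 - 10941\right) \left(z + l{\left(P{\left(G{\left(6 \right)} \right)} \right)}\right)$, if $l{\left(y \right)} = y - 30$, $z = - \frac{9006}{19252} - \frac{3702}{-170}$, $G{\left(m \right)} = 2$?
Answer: $- \frac{18413231733}{818210} \approx -22504.0$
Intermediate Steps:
$z = \frac{17434971}{818210}$ ($z = \left(-9006\right) \frac{1}{19252} - - \frac{1851}{85} = - \frac{4503}{9626} + \frac{1851}{85} = \frac{17434971}{818210} \approx 21.309$)
$l{\left(y \right)} = -30 + y$ ($l{\left(y \right)} = y - 30 = -30 + y$)
$\left(15738 - 10941\right) \left(z + l{\left(P{\left(G{\left(6 \right)} \right)} \right)}\right) = \left(15738 - 10941\right) \left(\frac{17434971}{818210} - \left(30 - 2^{2}\right)\right) = 4797 \left(\frac{17434971}{818210} + \left(-30 + 4\right)\right) = 4797 \left(\frac{17434971}{818210} - 26\right) = 4797 \left(- \frac{3838489}{818210}\right) = - \frac{18413231733}{818210}$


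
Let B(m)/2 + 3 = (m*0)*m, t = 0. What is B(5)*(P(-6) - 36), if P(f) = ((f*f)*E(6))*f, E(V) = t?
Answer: 216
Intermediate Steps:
E(V) = 0
B(m) = -6 (B(m) = -6 + 2*((m*0)*m) = -6 + 2*(0*m) = -6 + 2*0 = -6 + 0 = -6)
P(f) = 0 (P(f) = ((f*f)*0)*f = (f**2*0)*f = 0*f = 0)
B(5)*(P(-6) - 36) = -6*(0 - 36) = -6*(-36) = 216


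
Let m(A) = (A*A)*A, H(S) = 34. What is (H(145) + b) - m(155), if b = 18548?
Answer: -3705293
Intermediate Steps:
m(A) = A³ (m(A) = A²*A = A³)
(H(145) + b) - m(155) = (34 + 18548) - 1*155³ = 18582 - 1*3723875 = 18582 - 3723875 = -3705293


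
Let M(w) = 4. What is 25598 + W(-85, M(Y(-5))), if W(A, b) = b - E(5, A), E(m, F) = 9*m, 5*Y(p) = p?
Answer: 25557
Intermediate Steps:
Y(p) = p/5
W(A, b) = -45 + b (W(A, b) = b - 9*5 = b - 1*45 = b - 45 = -45 + b)
25598 + W(-85, M(Y(-5))) = 25598 + (-45 + 4) = 25598 - 41 = 25557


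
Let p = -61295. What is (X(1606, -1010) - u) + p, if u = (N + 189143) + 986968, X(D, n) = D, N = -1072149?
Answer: -163651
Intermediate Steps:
u = 103962 (u = (-1072149 + 189143) + 986968 = -883006 + 986968 = 103962)
(X(1606, -1010) - u) + p = (1606 - 1*103962) - 61295 = (1606 - 103962) - 61295 = -102356 - 61295 = -163651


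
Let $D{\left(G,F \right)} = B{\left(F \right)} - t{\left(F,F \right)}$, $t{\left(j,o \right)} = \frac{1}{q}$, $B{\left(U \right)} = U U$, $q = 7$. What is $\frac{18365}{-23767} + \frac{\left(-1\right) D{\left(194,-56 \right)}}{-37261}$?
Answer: $- \frac{4268378438}{6199075309} \approx -0.68855$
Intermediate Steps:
$B{\left(U \right)} = U^{2}$
$t{\left(j,o \right)} = \frac{1}{7}$
$D{\left(G,F \right)} = - \frac{1}{7} + F^{2}$ ($D{\left(G,F \right)} = F^{2} - \frac{1}{7} = - \frac{1}{7} + F^{2}$)
$\frac{18365}{-23767} + \frac{\left(-1\right) D{\left(194,-56 \right)}}{-37261} = \frac{18365}{-23767} + \frac{\left(-1\right) \left(- \frac{1}{7} + \left(-56\right)^{2}\right)}{-37261} = 18365 \left(- \frac{1}{23767}\right) + - (- \frac{1}{7} + 3136) \left(- \frac{1}{37261}\right) = - \frac{18365}{23767} + \left(-1\right) \frac{21951}{7} \left(- \frac{1}{37261}\right) = - \frac{18365}{23767} - - \frac{21951}{260827} = - \frac{18365}{23767} + \frac{21951}{260827} = - \frac{4268378438}{6199075309}$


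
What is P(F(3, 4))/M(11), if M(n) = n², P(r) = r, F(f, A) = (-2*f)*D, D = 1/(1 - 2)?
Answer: 6/121 ≈ 0.049587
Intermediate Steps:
D = -1 (D = 1/(-1) = -1)
F(f, A) = 2*f (F(f, A) = -2*f*(-1) = 2*f)
P(F(3, 4))/M(11) = (2*3)/(11²) = 6/121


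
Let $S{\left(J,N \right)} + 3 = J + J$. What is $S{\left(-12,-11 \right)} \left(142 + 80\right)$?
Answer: $-5994$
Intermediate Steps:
$S{\left(J,N \right)} = -3 + 2 J$ ($S{\left(J,N \right)} = -3 + \left(J + J\right) = -3 + 2 J$)
$S{\left(-12,-11 \right)} \left(142 + 80\right) = \left(-3 + 2 \left(-12\right)\right) \left(142 + 80\right) = \left(-3 - 24\right) 222 = \left(-27\right) 222 = -5994$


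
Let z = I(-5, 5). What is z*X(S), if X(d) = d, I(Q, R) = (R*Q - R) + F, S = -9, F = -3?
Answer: 297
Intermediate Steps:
I(Q, R) = -3 - R + Q*R (I(Q, R) = (R*Q - R) - 3 = (Q*R - R) - 3 = (-R + Q*R) - 3 = -3 - R + Q*R)
z = -33 (z = -3 - 1*5 - 5*5 = -3 - 5 - 25 = -33)
z*X(S) = -33*(-9) = 297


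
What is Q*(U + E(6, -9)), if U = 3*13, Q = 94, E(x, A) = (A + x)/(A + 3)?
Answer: 3713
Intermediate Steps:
E(x, A) = (A + x)/(3 + A)
U = 39
Q*(U + E(6, -9)) = 94*(39 + (-9 + 6)/(3 - 9)) = 94*(39 - 3/(-6)) = 94*(39 - ⅙*(-3)) = 94*(39 + ½) = 94*(79/2) = 3713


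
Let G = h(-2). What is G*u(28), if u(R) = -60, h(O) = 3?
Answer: -180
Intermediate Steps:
G = 3
G*u(28) = 3*(-60) = -180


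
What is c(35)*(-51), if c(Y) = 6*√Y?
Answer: -306*√35 ≈ -1810.3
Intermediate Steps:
c(35)*(-51) = (6*√35)*(-51) = -306*√35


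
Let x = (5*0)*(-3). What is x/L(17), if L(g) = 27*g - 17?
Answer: 0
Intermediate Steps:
L(g) = -17 + 27*g
x = 0 (x = 0*(-3) = 0)
x/L(17) = 0/(-17 + 27*17) = 0/(-17 + 459) = 0/442 = 0*(1/442) = 0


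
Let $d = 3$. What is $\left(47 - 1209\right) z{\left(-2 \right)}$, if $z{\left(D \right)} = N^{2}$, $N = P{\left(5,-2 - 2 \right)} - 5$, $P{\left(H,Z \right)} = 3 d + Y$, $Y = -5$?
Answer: $-1162$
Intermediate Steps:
$P{\left(H,Z \right)} = 4$ ($P{\left(H,Z \right)} = 3 \cdot 3 - 5 = 9 - 5 = 4$)
$N = -1$ ($N = 4 - 5 = -1$)
$z{\left(D \right)} = 1$ ($z{\left(D \right)} = \left(-1\right)^{2} = 1$)
$\left(47 - 1209\right) z{\left(-2 \right)} = \left(47 - 1209\right) 1 = \left(-1162\right) 1 = -1162$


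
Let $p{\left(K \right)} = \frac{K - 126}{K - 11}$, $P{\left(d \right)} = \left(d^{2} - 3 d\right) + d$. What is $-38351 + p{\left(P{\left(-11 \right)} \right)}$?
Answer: $- \frac{5062315}{132} \approx -38351.0$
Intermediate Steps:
$P{\left(d \right)} = d^{2} - 2 d$
$p{\left(K \right)} = \frac{-126 + K}{-11 + K}$
$-38351 + p{\left(P{\left(-11 \right)} \right)} = -38351 + \frac{-126 - 11 \left(-2 - 11\right)}{-11 - 11 \left(-2 - 11\right)} = -38351 + \frac{-126 - -143}{-11 - -143} = -38351 + \frac{-126 + 143}{-11 + 143} = -38351 + \frac{1}{132} \cdot 17 = -38351 + \frac{17}{132} = - \frac{5062315}{132}$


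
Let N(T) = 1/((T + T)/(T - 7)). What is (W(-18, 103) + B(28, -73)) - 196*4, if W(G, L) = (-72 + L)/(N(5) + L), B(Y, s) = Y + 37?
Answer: -369411/514 ≈ -718.70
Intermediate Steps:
B(Y, s) = 37 + Y
N(T) = (-7 + T)/(2*T) (N(T) = 1/((2*T)/(-7 + T)) = 1/(2*T/(-7 + T)) = (-7 + T)/(2*T))
W(G, L) = (-72 + L)/(-⅕ + L) (W(G, L) = (-72 + L)/((½)*(-7 + 5)/5 + L) = (-72 + L)/((½)*(⅕)*(-2) + L) = (-72 + L)/(-⅕ + L))
(W(-18, 103) + B(28, -73)) - 196*4 = (5*(-72 + 103)/(-1 + 5*103) + (37 + 28)) - 196*4 = (5*31/(-1 + 515) + 65) - 784 = (5*31/514 + 65) - 784 = (5*(1/514)*31 + 65) - 784 = (155/514 + 65) - 784 = 33565/514 - 784 = -369411/514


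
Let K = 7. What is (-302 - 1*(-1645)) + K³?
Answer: 1686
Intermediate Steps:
(-302 - 1*(-1645)) + K³ = (-302 - 1*(-1645)) + 7³ = (-302 + 1645) + 343 = 1343 + 343 = 1686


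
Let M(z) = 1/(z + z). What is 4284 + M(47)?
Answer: 402697/94 ≈ 4284.0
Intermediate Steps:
M(z) = 1/(2*z)
4284 + M(47) = 4284 + (½)/47 = 4284 + (½)*(1/47) = 4284 + 1/94 = 402697/94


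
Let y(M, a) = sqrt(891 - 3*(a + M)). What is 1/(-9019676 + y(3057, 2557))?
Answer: -9019676/81354555160927 - I*sqrt(15951)/81354555160927 ≈ -1.1087e-7 - 1.5524e-12*I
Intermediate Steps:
y(M, a) = sqrt(891 - 3*M - 3*a) (y(M, a) = sqrt(891 - 3*(M + a)) = sqrt(891 + (-3*M - 3*a)) = sqrt(891 - 3*M - 3*a))
1/(-9019676 + y(3057, 2557)) = 1/(-9019676 + sqrt(891 - 3*3057 - 3*2557)) = 1/(-9019676 + sqrt(891 - 9171 - 7671)) = 1/(-9019676 + sqrt(-15951)) = 1/(-9019676 + I*sqrt(15951))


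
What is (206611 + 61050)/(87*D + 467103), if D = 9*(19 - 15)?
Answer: 267661/470235 ≈ 0.56921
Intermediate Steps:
D = 36 (D = 9*4 = 36)
(206611 + 61050)/(87*D + 467103) = (206611 + 61050)/(87*36 + 467103) = 267661/(3132 + 467103) = 267661/470235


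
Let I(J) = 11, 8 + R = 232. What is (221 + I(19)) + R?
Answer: 456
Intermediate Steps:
R = 224 (R = -8 + 232 = 224)
(221 + I(19)) + R = (221 + 11) + 224 = 232 + 224 = 456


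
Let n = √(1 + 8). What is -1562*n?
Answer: -4686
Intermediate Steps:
n = 3 (n = √9 = 3)
-1562*n = -4686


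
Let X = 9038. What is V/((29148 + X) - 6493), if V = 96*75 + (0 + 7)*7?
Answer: 7249/31693 ≈ 0.22873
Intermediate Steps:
V = 7249 (V = 7200 + 7*7 = 7200 + 49 = 7249)
V/((29148 + X) - 6493) = 7249/((29148 + 9038) - 6493) = 7249/(38186 - 6493) = 7249/31693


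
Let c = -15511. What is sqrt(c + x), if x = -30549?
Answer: 14*I*sqrt(235) ≈ 214.62*I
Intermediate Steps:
sqrt(c + x) = sqrt(-15511 - 30549) = sqrt(-46060) = 14*I*sqrt(235)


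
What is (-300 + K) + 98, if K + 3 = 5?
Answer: -200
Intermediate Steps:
K = 2 (K = -3 + 5 = 2)
(-300 + K) + 98 = (-300 + 2) + 98 = -298 + 98 = -200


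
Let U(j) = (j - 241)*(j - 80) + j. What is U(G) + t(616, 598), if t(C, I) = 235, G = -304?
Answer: 209211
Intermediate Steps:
U(j) = j + (-241 + j)*(-80 + j) (U(j) = (-241 + j)*(-80 + j) + j = j + (-241 + j)*(-80 + j))
U(G) + t(616, 598) = (19280 + (-304)**2 - 320*(-304)) + 235 = (19280 + 92416 + 97280) + 235 = 208976 + 235 = 209211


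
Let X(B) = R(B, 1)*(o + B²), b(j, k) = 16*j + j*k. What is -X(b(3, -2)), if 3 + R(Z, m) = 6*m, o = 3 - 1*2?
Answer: -5295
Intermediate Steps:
o = 1 (o = 3 - 2 = 1)
R(Z, m) = -3 + 6*m
X(B) = 3 + 3*B² (X(B) = (-3 + 6*1)*(1 + B²) = (-3 + 6)*(1 + B²) = 3*(1 + B²) = 3 + 3*B²)
-X(b(3, -2)) = -(3 + 3*(3*(16 - 2))²) = -(3 + 3*(3*14)²) = -(3 + 3*42²) = -(3 + 3*1764) = -(3 + 5292) = -1*5295 = -5295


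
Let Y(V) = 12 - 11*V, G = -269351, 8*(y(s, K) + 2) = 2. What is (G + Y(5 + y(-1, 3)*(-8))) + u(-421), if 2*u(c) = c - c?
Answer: -269548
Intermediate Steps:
y(s, K) = -7/4 (y(s, K) = -2 + (1/8)*2 = -2 + 1/4 = -7/4)
Y(V) = 12 - 11*V
u(c) = 0 (u(c) = (c - c)/2 = (1/2)*0 = 0)
(G + Y(5 + y(-1, 3)*(-8))) + u(-421) = (-269351 + (12 - 11*(5 - 7/4*(-8)))) + 0 = (-269351 + (12 - 11*(5 + 14))) + 0 = (-269351 + (12 - 11*19)) + 0 = (-269351 + (12 - 209)) + 0 = (-269351 - 197) + 0 = -269548 + 0 = -269548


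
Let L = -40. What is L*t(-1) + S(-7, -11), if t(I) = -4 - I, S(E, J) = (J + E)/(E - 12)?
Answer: 2298/19 ≈ 120.95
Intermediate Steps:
S(E, J) = (E + J)/(-12 + E)
L*t(-1) + S(-7, -11) = -40*(-4 - 1*(-1)) + (-7 - 11)/(-12 - 7) = -40*(-4 + 1) - 18/(-19) = -40*(-3) - 1/19*(-18) = 120 + 18/19 = 2298/19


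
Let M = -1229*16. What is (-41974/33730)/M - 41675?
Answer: -13820820257013/331633360 ≈ -41675.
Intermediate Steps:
M = -19664
(-41974/33730)/M - 41675 = -41974/33730/(-19664) - 41675 = -41974*1/33730*(-1/19664) - 41675 = -20987/16865*(-1/19664) - 41675 = 20987/331633360 - 41675 = -13820820257013/331633360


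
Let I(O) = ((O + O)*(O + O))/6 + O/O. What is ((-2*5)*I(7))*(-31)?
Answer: 31310/3 ≈ 10437.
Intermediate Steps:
I(O) = 1 + 2*O²/3 (I(O) = ((2*O)*(2*O))*(⅙) + 1 = (4*O²)*(⅙) + 1 = 2*O²/3 + 1 = 1 + 2*O²/3)
((-2*5)*I(7))*(-31) = ((-2*5)*(1 + (⅔)*7²))*(-31) = -10*(1 + (⅔)*49)*(-31) = -10*(1 + 98/3)*(-31) = -10*101/3*(-31) = -1010/3*(-31) = 31310/3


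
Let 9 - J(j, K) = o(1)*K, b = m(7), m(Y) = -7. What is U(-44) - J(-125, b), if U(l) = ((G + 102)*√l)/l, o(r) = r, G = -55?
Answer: -16 - 47*I*√11/22 ≈ -16.0 - 7.0855*I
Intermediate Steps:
b = -7
J(j, K) = 9 - K
U(l) = 47/√l (U(l) = ((-55 + 102)*√l)/l = (47*√l)/l = 47/√l)
U(-44) - J(-125, b) = 47/√(-44) - (9 - 1*(-7)) = 47*(-I*√11/22) - (9 + 7) = -47*I*√11/22 - 1*16 = -47*I*√11/22 - 16 = -16 - 47*I*√11/22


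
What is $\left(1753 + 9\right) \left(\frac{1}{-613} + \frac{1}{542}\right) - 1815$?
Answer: $- \frac{301450694}{166123} \approx -1814.6$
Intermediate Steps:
$\left(1753 + 9\right) \left(\frac{1}{-613} + \frac{1}{542}\right) - 1815 = 1762 \left(- \frac{1}{613} + \frac{1}{542}\right) - 1815 = 1762 \cdot \frac{71}{332246} - 1815 = \frac{62551}{166123} - 1815 = - \frac{301450694}{166123}$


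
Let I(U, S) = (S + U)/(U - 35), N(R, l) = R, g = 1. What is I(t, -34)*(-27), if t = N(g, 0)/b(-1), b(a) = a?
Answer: -105/4 ≈ -26.250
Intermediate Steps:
t = -1 (t = 1/(-1) = 1*(-1) = -1)
I(U, S) = (S + U)/(-35 + U)
I(t, -34)*(-27) = ((-34 - 1)/(-35 - 1))*(-27) = (-35/(-36))*(-27) = -1/36*(-35)*(-27) = (35/36)*(-27) = -105/4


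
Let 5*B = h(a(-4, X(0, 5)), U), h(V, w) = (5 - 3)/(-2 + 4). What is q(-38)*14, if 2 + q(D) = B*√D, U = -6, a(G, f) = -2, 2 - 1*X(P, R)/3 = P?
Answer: -28 + 14*I*√38/5 ≈ -28.0 + 17.26*I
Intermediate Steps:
X(P, R) = 6 - 3*P
h(V, w) = 1 (h(V, w) = 2/2 = 2*(½) = 1)
B = ⅕ (B = (⅕)*1 = ⅕ ≈ 0.20000)
q(D) = -2 + √D/5
q(-38)*14 = (-2 + √(-38)/5)*14 = (-2 + (I*√38)/5)*14 = (-2 + I*√38/5)*14 = -28 + 14*I*√38/5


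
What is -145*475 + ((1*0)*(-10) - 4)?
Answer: -68879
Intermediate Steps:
-145*475 + ((1*0)*(-10) - 4) = -68875 + (0*(-10) - 4) = -68875 + (0 - 4) = -68875 - 4 = -68879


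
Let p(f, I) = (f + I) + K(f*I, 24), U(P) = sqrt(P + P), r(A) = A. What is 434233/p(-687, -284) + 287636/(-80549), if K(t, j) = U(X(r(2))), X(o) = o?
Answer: -35255753201/78051981 ≈ -451.70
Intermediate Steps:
U(P) = sqrt(2)*sqrt(P) (U(P) = sqrt(2*P) = sqrt(2)*sqrt(P))
K(t, j) = 2 (K(t, j) = sqrt(2)*sqrt(2) = 2)
p(f, I) = 2 + I + f (p(f, I) = (f + I) + 2 = (I + f) + 2 = 2 + I + f)
434233/p(-687, -284) + 287636/(-80549) = 434233/(2 - 284 - 687) + 287636/(-80549) = 434233/(-969) + 287636*(-1/80549) = 434233*(-1/969) - 287636/80549 = -434233/969 - 287636/80549 = -35255753201/78051981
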